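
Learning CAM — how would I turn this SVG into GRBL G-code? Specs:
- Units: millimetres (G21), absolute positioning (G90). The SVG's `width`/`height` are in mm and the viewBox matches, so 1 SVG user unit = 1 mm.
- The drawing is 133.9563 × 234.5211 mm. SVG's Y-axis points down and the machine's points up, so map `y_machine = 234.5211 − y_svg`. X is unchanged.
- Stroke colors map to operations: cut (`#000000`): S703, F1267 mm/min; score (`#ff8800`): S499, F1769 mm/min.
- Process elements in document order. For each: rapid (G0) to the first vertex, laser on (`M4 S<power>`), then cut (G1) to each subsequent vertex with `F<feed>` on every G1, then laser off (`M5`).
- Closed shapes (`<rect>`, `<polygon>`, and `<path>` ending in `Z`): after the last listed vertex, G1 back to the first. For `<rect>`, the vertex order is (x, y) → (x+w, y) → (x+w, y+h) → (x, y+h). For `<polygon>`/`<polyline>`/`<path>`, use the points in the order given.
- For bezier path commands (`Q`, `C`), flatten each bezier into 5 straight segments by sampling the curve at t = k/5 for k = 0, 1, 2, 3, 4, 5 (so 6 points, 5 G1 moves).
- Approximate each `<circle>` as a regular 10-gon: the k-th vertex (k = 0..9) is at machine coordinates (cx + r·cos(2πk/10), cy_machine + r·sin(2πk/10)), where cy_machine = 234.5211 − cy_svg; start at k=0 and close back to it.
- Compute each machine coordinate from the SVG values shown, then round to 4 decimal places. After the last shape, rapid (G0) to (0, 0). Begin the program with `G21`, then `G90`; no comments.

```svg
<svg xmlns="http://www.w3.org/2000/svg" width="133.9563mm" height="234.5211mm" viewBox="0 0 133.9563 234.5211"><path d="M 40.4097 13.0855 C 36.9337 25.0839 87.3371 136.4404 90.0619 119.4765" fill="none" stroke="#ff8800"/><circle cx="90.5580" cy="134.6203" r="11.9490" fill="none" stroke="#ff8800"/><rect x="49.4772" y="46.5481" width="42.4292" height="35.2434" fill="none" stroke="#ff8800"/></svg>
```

G21
G90
G0 X40.4097 Y221.4356
M4 S499
G1 X43.9772 Y204.1350 F1769
G1 X55.6009 Y173.9171 F1769
G1 X70.4061 Y141.7103 F1769
G1 X83.5181 Y118.4433 F1769
G1 X90.0619 Y115.0446 F1769
M5
G0 X102.5070 Y99.9008
M4 S499
G1 X100.2249 Y106.9242 F1769
G1 X94.2504 Y111.2650 F1769
G1 X86.8656 Y111.2650 F1769
G1 X80.8911 Y106.9242 F1769
G1 X78.6090 Y99.9008 F1769
G1 X80.8911 Y92.8774 F1769
G1 X86.8656 Y88.5366 F1769
G1 X94.2504 Y88.5366 F1769
G1 X100.2249 Y92.8774 F1769
G1 X102.5070 Y99.9008 F1769
M5
G0 X49.4772 Y187.9730
M4 S499
G1 X91.9064 Y187.9730 F1769
G1 X91.9064 Y152.7296 F1769
G1 X49.4772 Y152.7296 F1769
G1 X49.4772 Y187.9730 F1769
M5
G0 X0.0000 Y0.0000

viewBox `0 0 133.9563 234.5211` with mm width/height → 1 unit = 1 mm. Flip: y_m = 234.5211 − y_svg.

**Shape 1** — `<path>` cubic bezier, stroke `#ff8800` → score (S499, F1769). Control points (SVG): P0=(40.4097,13.0855), P1=(36.9337,25.0839), P2=(87.3371,136.4404), P3=(90.0619,119.4765); sampled at t=k/5. Machine vertices: (40.4097,221.4356) → (43.9772,204.1350) → (55.6009,173.9171) → (70.4061,141.7103) → (83.5181,118.4433) → (90.0619,115.0446). Open path.

**Shape 2** — `<circle>` circle, stroke `#ff8800` → score (S499, F1769). Machine vertices: (102.5070,99.9008) → (100.2249,106.9242) → (94.2504,111.2650) → (86.8656,111.2650) → (80.8911,106.9242) → (78.6090,99.9008) → (80.8911,92.8774) → (86.8656,88.5366) → (94.2504,88.5366) → (100.2249,92.8774) → (102.5070,99.9008). Closed: final G1 returns to the first vertex.

**Shape 3** — `<rect>` rectangle, stroke `#ff8800` → score (S499, F1769). Machine vertices: (49.4772,187.9730) → (91.9064,187.9730) → (91.9064,152.7296) → (49.4772,152.7296) → (49.4772,187.9730). Closed: final G1 returns to the first vertex.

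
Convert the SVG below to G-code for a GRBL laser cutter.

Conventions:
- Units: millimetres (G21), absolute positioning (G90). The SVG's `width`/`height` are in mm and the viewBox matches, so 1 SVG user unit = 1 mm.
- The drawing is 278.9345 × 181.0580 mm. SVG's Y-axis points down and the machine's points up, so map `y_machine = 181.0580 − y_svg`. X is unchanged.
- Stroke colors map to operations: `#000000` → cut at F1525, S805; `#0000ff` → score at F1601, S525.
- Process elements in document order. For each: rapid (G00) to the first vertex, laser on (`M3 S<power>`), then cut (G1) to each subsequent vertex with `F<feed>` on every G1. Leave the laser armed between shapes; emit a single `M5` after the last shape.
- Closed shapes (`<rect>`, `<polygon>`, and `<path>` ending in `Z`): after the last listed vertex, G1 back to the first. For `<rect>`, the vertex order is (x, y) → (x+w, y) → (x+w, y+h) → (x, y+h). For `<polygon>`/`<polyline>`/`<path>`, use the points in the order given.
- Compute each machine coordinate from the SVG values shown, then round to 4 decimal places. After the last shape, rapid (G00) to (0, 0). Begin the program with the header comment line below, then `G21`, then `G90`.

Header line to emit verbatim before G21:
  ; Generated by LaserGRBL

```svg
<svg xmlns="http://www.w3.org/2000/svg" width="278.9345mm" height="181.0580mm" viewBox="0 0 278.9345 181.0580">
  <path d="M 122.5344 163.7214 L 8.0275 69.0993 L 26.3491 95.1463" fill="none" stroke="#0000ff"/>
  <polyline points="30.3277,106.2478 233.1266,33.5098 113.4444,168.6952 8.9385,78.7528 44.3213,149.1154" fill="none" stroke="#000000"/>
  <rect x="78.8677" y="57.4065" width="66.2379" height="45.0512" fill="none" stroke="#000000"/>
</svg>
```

1 u = 1 mm; y_m = 181.0580 − y.

[1] `<path>` open polyline, #0000ff→score S525 F1601: (122.5344,17.3366) → (8.0275,111.9587) → (26.3491,85.9117)

[2] `<polyline>` open polyline, #000000→cut S805 F1525: (30.3277,74.8102) → (233.1266,147.5482) → (113.4444,12.3628) → (8.9385,102.3052) → (44.3213,31.9426)

[3] `<rect>` rectangle, #000000→cut S805 F1525: (78.8677,123.6515) → (145.1056,123.6515) → (145.1056,78.6003) → (78.8677,78.6003) → (78.8677,123.6515) (closed)

; Generated by LaserGRBL
G21
G90
G00 X122.5344 Y17.3366
M3 S525
G1 X8.0275 Y111.9587 F1601
G1 X26.3491 Y85.9117 F1601
G00 X30.3277 Y74.8102
M3 S805
G1 X233.1266 Y147.5482 F1525
G1 X113.4444 Y12.3628 F1525
G1 X8.9385 Y102.3052 F1525
G1 X44.3213 Y31.9426 F1525
G00 X78.8677 Y123.6515
M3 S805
G1 X145.1056 Y123.6515 F1525
G1 X145.1056 Y78.6003 F1525
G1 X78.8677 Y78.6003 F1525
G1 X78.8677 Y123.6515 F1525
M5
G00 X0.0000 Y0.0000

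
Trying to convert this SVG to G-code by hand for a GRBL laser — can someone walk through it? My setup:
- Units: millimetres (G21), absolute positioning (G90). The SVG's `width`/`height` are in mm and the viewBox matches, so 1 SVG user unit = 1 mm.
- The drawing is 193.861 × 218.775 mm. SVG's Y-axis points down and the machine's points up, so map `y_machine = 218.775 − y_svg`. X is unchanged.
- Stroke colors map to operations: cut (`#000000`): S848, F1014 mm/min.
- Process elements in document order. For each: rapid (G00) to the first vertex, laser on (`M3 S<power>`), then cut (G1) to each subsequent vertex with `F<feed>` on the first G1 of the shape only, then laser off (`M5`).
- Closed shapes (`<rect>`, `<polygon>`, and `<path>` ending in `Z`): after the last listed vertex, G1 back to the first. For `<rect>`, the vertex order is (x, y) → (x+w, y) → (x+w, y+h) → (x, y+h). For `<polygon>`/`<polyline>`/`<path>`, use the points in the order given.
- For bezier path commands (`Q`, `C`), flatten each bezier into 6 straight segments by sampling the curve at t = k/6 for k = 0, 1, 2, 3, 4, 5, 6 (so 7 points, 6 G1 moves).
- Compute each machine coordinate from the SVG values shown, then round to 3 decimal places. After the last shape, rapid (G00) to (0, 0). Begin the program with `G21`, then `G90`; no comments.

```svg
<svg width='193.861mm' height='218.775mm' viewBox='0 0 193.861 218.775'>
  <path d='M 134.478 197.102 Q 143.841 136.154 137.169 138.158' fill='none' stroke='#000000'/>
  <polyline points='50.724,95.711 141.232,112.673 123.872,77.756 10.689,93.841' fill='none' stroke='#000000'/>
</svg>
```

G21
G90
G00 X134.478 Y21.673
M3 S848
G1 X137.154 Y40.240 F1014
G1 X138.938 Y55.310
G1 X139.832 Y66.883
G1 X139.835 Y74.958
G1 X138.948 Y79.536
G1 X137.169 Y80.617
M5
G00 X50.724 Y123.064
M3 S848
G1 X141.232 Y106.102 F1014
G1 X123.872 Y141.019
G1 X10.689 Y124.934
M5
G00 X0.000 Y0.000

Since the viewBox matches the mm dimensions, user units are millimetres directly. The only transform is the Y-flip y_m = 218.775 − y_svg.

Shape 1 is a quadratic bezier drawn with `<path>`. Its stroke #000000 means cut at S848, F1014. After flipping Y the toolpath is (134.478,21.673) → (137.154,40.240) → (138.938,55.310) → (139.832,66.883) → (139.835,74.958) → (138.948,79.536) → (137.169,80.617).

Shape 2 is a open polyline drawn with `<polyline>`. Its stroke #000000 means cut at S848, F1014. After flipping Y the toolpath is (50.724,123.064) → (141.232,106.102) → (123.872,141.019) → (10.689,124.934).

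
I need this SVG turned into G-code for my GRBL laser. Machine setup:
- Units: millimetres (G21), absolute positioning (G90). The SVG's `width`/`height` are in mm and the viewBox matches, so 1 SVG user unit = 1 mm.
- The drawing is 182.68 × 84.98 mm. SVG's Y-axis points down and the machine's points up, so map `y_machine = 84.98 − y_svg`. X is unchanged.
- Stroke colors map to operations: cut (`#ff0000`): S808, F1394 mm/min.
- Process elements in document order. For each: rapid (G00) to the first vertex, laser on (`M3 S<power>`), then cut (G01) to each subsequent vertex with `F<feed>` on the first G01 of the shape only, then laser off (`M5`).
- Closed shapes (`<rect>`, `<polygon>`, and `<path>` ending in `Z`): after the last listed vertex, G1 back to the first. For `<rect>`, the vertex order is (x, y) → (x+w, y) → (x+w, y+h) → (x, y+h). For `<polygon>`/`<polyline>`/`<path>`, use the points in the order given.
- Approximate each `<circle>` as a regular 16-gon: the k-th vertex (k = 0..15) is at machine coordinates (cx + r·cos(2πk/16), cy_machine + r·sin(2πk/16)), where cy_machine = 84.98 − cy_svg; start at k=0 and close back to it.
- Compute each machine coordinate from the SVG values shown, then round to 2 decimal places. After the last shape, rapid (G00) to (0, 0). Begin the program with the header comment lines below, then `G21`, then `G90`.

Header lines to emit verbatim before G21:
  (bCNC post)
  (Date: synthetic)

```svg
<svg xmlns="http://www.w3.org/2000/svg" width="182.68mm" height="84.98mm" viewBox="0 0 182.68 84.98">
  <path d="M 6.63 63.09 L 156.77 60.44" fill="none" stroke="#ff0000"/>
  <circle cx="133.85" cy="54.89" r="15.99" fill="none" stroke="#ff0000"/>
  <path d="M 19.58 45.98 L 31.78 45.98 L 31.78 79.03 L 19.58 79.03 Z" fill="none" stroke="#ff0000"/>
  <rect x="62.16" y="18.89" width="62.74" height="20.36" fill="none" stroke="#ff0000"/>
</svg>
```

(bCNC post)
(Date: synthetic)
G21
G90
G00 X6.63 Y21.89
M3 S808
G01 X156.77 Y24.54 F1394
M5
G00 X149.84 Y30.09
M3 S808
G01 X148.62 Y36.21 F1394
G01 X145.16 Y41.40
G01 X139.97 Y44.86
G01 X133.85 Y46.08
G01 X127.73 Y44.86
G01 X122.54 Y41.40
G01 X119.08 Y36.21
G01 X117.86 Y30.09
G01 X119.08 Y23.97
G01 X122.54 Y18.78
G01 X127.73 Y15.32
G01 X133.85 Y14.10
G01 X139.97 Y15.32
G01 X145.16 Y18.78
G01 X148.62 Y23.97
G01 X149.84 Y30.09
M5
G00 X19.58 Y39.00
M3 S808
G01 X31.78 Y39.00 F1394
G01 X31.78 Y5.95
G01 X19.58 Y5.95
G01 X19.58 Y39.00
M5
G00 X62.16 Y66.09
M3 S808
G01 X124.90 Y66.09 F1394
G01 X124.90 Y45.73
G01 X62.16 Y45.73
G01 X62.16 Y66.09
M5
G00 X0.00 Y0.00

1 u = 1 mm; y_m = 84.98 − y.

[1] `<path>` line segment, #ff0000→cut S808 F1394: (6.63,21.89) → (156.77,24.54)

[2] `<circle>` circle, #ff0000→cut S808 F1394: (149.84,30.09) → (148.62,36.21) → (145.16,41.40) → (139.97,44.86) → (133.85,46.08) → (127.73,44.86) → (122.54,41.40) → (119.08,36.21) → (117.86,30.09) → (119.08,23.97) → (122.54,18.78) → (127.73,15.32) → (133.85,14.10) → (139.97,15.32) → (145.16,18.78) → (148.62,23.97) → (149.84,30.09) (closed)

[3] `<path>` rectangle, #ff0000→cut S808 F1394: (19.58,39.00) → (31.78,39.00) → (31.78,5.95) → (19.58,5.95) → (19.58,39.00) (closed)

[4] `<rect>` rectangle, #ff0000→cut S808 F1394: (62.16,66.09) → (124.90,66.09) → (124.90,45.73) → (62.16,45.73) → (62.16,66.09) (closed)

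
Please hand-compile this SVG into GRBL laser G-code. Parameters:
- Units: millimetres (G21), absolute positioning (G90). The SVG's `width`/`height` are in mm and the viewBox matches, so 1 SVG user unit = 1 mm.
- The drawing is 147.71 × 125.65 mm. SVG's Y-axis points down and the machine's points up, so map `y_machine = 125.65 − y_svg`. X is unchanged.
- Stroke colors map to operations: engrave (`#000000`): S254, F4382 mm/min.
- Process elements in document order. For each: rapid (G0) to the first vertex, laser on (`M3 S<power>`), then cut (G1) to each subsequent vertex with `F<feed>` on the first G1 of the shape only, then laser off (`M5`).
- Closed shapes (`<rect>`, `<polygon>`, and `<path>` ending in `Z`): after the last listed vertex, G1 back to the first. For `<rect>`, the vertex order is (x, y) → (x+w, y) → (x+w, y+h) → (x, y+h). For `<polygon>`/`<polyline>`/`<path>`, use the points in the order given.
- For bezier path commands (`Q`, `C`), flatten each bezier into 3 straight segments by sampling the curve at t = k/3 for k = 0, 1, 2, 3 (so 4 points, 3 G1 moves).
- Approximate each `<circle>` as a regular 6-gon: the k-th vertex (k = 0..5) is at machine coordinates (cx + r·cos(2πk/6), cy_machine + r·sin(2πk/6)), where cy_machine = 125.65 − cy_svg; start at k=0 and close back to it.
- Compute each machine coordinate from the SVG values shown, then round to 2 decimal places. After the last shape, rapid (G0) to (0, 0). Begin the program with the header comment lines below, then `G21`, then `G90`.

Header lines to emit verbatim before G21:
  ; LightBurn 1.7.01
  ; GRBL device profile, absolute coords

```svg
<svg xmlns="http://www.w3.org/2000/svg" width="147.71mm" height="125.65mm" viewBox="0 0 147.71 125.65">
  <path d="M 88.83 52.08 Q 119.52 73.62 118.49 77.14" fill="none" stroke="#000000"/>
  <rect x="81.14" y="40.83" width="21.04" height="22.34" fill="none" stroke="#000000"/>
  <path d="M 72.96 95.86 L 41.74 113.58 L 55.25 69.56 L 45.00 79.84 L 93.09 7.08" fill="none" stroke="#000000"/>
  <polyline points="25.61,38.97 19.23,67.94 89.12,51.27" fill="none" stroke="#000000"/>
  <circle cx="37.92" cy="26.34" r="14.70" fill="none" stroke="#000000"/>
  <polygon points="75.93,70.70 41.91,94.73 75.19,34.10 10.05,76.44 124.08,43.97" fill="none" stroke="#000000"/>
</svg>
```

1 u = 1 mm; y_m = 125.65 − y.

[1] `<path>` quadratic bezier, #000000→engrave S254 F4382: (88.83,73.57) → (105.77,61.21) → (115.65,52.86) → (118.49,48.51)

[2] `<rect>` rectangle, #000000→engrave S254 F4382: (81.14,84.82) → (102.18,84.82) → (102.18,62.48) → (81.14,62.48) → (81.14,84.82) (closed)

[3] `<path>` open polyline, #000000→engrave S254 F4382: (72.96,29.79) → (41.74,12.07) → (55.25,56.09) → (45.00,45.81) → (93.09,118.57)

[4] `<polyline>` open polyline, #000000→engrave S254 F4382: (25.61,86.68) → (19.23,57.71) → (89.12,74.38)

[5] `<circle>` circle, #000000→engrave S254 F4382: (52.62,99.31) → (45.27,112.04) → (30.57,112.04) → (23.22,99.31) → (30.57,86.58) → (45.27,86.58) → (52.62,99.31) (closed)

[6] `<polygon>` closed polygon, #000000→engrave S254 F4382: (75.93,54.95) → (41.91,30.92) → (75.19,91.55) → (10.05,49.21) → (124.08,81.68) → (75.93,54.95) (closed)

; LightBurn 1.7.01
; GRBL device profile, absolute coords
G21
G90
G0 X88.83 Y73.57
M3 S254
G1 X105.77 Y61.21 F4382
G1 X115.65 Y52.86
G1 X118.49 Y48.51
M5
G0 X81.14 Y84.82
M3 S254
G1 X102.18 Y84.82 F4382
G1 X102.18 Y62.48
G1 X81.14 Y62.48
G1 X81.14 Y84.82
M5
G0 X72.96 Y29.79
M3 S254
G1 X41.74 Y12.07 F4382
G1 X55.25 Y56.09
G1 X45.00 Y45.81
G1 X93.09 Y118.57
M5
G0 X25.61 Y86.68
M3 S254
G1 X19.23 Y57.71 F4382
G1 X89.12 Y74.38
M5
G0 X52.62 Y99.31
M3 S254
G1 X45.27 Y112.04 F4382
G1 X30.57 Y112.04
G1 X23.22 Y99.31
G1 X30.57 Y86.58
G1 X45.27 Y86.58
G1 X52.62 Y99.31
M5
G0 X75.93 Y54.95
M3 S254
G1 X41.91 Y30.92 F4382
G1 X75.19 Y91.55
G1 X10.05 Y49.21
G1 X124.08 Y81.68
G1 X75.93 Y54.95
M5
G0 X0.00 Y0.00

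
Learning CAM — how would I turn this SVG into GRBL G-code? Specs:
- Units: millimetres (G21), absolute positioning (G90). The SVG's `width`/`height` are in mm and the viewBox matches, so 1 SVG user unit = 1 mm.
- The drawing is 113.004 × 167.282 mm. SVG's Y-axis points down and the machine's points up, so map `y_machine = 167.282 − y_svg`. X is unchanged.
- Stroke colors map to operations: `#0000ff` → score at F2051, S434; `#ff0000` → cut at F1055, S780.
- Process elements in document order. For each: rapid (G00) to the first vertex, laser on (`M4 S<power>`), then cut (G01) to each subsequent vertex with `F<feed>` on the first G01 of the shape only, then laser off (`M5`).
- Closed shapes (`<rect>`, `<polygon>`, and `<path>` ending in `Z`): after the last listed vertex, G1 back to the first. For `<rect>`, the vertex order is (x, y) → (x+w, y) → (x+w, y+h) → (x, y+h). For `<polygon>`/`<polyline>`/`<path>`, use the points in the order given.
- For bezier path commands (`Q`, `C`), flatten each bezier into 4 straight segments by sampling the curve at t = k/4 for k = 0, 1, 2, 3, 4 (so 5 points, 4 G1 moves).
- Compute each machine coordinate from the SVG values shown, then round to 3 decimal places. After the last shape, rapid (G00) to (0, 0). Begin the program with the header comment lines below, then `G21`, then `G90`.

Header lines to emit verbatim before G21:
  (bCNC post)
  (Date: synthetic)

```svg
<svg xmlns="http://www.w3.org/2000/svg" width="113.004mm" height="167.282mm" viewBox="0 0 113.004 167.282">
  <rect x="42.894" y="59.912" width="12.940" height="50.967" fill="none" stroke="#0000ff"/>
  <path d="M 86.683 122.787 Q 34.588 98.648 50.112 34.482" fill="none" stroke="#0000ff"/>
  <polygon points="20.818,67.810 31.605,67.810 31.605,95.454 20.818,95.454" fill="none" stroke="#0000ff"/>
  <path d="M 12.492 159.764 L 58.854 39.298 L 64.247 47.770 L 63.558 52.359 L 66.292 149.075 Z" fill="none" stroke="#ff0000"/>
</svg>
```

(bCNC post)
(Date: synthetic)
G21
G90
G00 X42.894 Y107.370
M4 S434
G01 X55.834 Y107.370 F2051
G01 X55.834 Y56.403
G01 X42.894 Y56.403
G01 X42.894 Y107.370
M5
G00 X86.683 Y44.495
M4 S434
G01 X64.862 Y59.066 F2051
G01 X51.493 Y78.641
G01 X46.576 Y103.219
G01 X50.112 Y132.800
M5
G00 X20.818 Y99.472
M4 S434
G01 X31.605 Y99.472 F2051
G01 X31.605 Y71.828
G01 X20.818 Y71.828
G01 X20.818 Y99.472
M5
G00 X12.492 Y7.518
M4 S780
G01 X58.854 Y127.984 F1055
G01 X64.247 Y119.512
G01 X63.558 Y114.923
G01 X66.292 Y18.207
G01 X12.492 Y7.518
M5
G00 X0.000 Y0.000

viewBox `0 0 113.004 167.282` with mm width/height → 1 unit = 1 mm. Flip: y_m = 167.282 − y_svg.

**Shape 1** — `<rect>` rectangle, stroke `#0000ff` → score (S434, F2051). Machine vertices: (42.894,107.370) → (55.834,107.370) → (55.834,56.403) → (42.894,56.403) → (42.894,107.370). Closed: final G1 returns to the first vertex.

**Shape 2** — `<path>` quadratic bezier, stroke `#0000ff` → score (S434, F2051). Control points (SVG): P0=(86.683,122.787), P1=(34.588,98.648), P2=(50.112,34.482); sampled at t=k/4. Machine vertices: (86.683,44.495) → (64.862,59.066) → (51.493,78.641) → (46.576,103.219) → (50.112,132.800). Open path.

**Shape 3** — `<polygon>` rectangle, stroke `#0000ff` → score (S434, F2051). Machine vertices: (20.818,99.472) → (31.605,99.472) → (31.605,71.828) → (20.818,71.828) → (20.818,99.472). Closed: final G1 returns to the first vertex.

**Shape 4** — `<path>` closed polygon, stroke `#ff0000` → cut (S780, F1055). Machine vertices: (12.492,7.518) → (58.854,127.984) → (64.247,119.512) → (63.558,114.923) → (66.292,18.207) → (12.492,7.518). Closed: final G1 returns to the first vertex.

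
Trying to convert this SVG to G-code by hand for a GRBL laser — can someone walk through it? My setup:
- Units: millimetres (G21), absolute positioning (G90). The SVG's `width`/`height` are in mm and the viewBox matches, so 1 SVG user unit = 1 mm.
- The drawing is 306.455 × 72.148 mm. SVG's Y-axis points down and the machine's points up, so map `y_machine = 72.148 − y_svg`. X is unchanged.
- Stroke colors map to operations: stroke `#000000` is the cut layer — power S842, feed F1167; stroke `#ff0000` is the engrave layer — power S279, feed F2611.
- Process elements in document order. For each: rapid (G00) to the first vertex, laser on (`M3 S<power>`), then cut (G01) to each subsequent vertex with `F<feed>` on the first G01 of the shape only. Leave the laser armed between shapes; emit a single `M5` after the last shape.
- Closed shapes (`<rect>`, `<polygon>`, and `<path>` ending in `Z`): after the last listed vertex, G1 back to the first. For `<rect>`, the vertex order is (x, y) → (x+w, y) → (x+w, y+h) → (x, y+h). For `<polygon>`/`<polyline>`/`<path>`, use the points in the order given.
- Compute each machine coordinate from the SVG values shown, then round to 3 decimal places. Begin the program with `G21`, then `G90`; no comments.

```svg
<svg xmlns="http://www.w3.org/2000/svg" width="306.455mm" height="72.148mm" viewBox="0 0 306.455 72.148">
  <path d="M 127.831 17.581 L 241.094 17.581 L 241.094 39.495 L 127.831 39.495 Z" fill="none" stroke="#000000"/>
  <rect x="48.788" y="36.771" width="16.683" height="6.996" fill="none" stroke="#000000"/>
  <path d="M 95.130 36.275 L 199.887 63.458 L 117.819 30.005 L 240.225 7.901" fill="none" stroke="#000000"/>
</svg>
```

G21
G90
G00 X127.831 Y54.567
M3 S842
G01 X241.094 Y54.567 F1167
G01 X241.094 Y32.653
G01 X127.831 Y32.653
G01 X127.831 Y54.567
G00 X48.788 Y35.377
M3 S842
G01 X65.471 Y35.377 F1167
G01 X65.471 Y28.381
G01 X48.788 Y28.381
G01 X48.788 Y35.377
G00 X95.130 Y35.873
M3 S842
G01 X199.887 Y8.690 F1167
G01 X117.819 Y42.143
G01 X240.225 Y64.247
M5

viewBox `0 0 306.455 72.148` with mm width/height → 1 unit = 1 mm. Flip: y_m = 72.148 − y_svg.

**Shape 1** — `<path>` rectangle, stroke `#000000` → cut (S842, F1167). Machine vertices: (127.831,54.567) → (241.094,54.567) → (241.094,32.653) → (127.831,32.653) → (127.831,54.567). Closed: final G1 returns to the first vertex.

**Shape 2** — `<rect>` rectangle, stroke `#000000` → cut (S842, F1167). Machine vertices: (48.788,35.377) → (65.471,35.377) → (65.471,28.381) → (48.788,28.381) → (48.788,35.377). Closed: final G1 returns to the first vertex.

**Shape 3** — `<path>` open polyline, stroke `#000000` → cut (S842, F1167). Machine vertices: (95.130,35.873) → (199.887,8.690) → (117.819,42.143) → (240.225,64.247). Open path.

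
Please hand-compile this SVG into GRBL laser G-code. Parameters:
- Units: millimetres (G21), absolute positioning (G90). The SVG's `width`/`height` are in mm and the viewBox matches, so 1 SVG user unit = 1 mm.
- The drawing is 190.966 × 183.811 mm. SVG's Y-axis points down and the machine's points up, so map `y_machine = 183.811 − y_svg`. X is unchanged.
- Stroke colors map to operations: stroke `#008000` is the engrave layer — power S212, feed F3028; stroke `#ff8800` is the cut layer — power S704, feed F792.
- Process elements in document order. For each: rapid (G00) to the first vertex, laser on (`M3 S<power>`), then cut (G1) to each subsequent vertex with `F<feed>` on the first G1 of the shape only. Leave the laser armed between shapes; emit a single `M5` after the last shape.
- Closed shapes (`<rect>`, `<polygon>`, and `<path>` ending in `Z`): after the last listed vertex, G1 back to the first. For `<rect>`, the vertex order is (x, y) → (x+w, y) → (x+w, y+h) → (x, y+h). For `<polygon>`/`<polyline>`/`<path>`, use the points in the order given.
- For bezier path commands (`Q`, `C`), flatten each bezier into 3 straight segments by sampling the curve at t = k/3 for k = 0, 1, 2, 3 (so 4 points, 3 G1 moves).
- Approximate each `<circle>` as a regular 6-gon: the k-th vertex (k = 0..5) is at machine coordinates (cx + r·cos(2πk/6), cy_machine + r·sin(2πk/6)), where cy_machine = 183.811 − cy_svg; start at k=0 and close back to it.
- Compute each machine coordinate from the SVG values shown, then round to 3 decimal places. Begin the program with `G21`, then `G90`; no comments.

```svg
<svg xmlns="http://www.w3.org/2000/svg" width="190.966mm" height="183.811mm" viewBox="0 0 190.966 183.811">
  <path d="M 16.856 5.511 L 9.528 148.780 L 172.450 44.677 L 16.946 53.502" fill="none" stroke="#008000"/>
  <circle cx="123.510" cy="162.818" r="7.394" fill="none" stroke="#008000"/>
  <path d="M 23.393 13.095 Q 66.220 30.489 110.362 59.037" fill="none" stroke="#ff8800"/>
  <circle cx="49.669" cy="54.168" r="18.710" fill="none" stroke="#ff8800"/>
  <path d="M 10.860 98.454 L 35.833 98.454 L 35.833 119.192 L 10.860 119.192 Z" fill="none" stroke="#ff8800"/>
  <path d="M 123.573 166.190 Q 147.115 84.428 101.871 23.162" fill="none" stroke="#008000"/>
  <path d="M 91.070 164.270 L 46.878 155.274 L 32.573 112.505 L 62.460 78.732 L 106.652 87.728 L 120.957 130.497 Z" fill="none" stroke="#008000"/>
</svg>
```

Since the viewBox matches the mm dimensions, user units are millimetres directly. The only transform is the Y-flip y_m = 183.811 − y_svg.

Shape 1 is a open polyline drawn with `<path>`. Its stroke #008000 means engrave at S212, F3028. After flipping Y the toolpath is (16.856,178.300) → (9.528,35.031) → (172.450,139.134) → (16.946,130.309).

Shape 2 is a circle drawn with `<circle>`. Its stroke #008000 means engrave at S212, F3028. After flipping Y the toolpath is (130.904,20.993) → (127.207,27.396) → (119.813,27.396) → (116.116,20.993) → (119.813,14.590) → (127.207,14.590) → (130.904,20.993), returning to the start.

Shape 3 is a quadratic bezier drawn with `<path>`. Its stroke #ff8800 means cut at S704, F792. After flipping Y the toolpath is (23.393,170.716) → (52.090,157.881) → (81.080,142.567) → (110.362,124.774).

Shape 4 is a circle drawn with `<circle>`. Its stroke #ff8800 means cut at S704, F792. After flipping Y the toolpath is (68.379,129.643) → (59.024,145.846) → (40.314,145.846) → (30.959,129.643) → (40.314,113.440) → (59.024,113.440) → (68.379,129.643), returning to the start.

Shape 5 is a rectangle drawn with `<path>`. Its stroke #ff8800 means cut at S704, F792. After flipping Y the toolpath is (10.860,85.357) → (35.833,85.357) → (35.833,64.619) → (10.860,64.619) → (10.860,85.357), returning to the start.

Shape 6 is a quadratic bezier drawn with `<path>`. Its stroke #008000 means engrave at S212, F3028. After flipping Y the toolpath is (123.573,17.621) → (131.625,69.852) → (124.391,117.528) → (101.871,160.649).

Shape 7 is a regular polygon drawn with `<path>`. Its stroke #008000 means engrave at S212, F3028. After flipping Y the toolpath is (91.070,19.541) → (46.878,28.537) → (32.573,71.306) → (62.460,105.079) → (106.652,96.083) → (120.957,53.314) → (91.070,19.541), returning to the start.

G21
G90
G00 X16.856 Y178.300
M3 S212
G1 X9.528 Y35.031 F3028
G1 X172.450 Y139.134
G1 X16.946 Y130.309
G00 X130.904 Y20.993
M3 S212
G1 X127.207 Y27.396 F3028
G1 X119.813 Y27.396
G1 X116.116 Y20.993
G1 X119.813 Y14.590
G1 X127.207 Y14.590
G1 X130.904 Y20.993
G00 X23.393 Y170.716
M3 S704
G1 X52.090 Y157.881 F792
G1 X81.080 Y142.567
G1 X110.362 Y124.774
G00 X68.379 Y129.643
M3 S704
G1 X59.024 Y145.846 F792
G1 X40.314 Y145.846
G1 X30.959 Y129.643
G1 X40.314 Y113.440
G1 X59.024 Y113.440
G1 X68.379 Y129.643
G00 X10.860 Y85.357
M3 S704
G1 X35.833 Y85.357 F792
G1 X35.833 Y64.619
G1 X10.860 Y64.619
G1 X10.860 Y85.357
G00 X123.573 Y17.621
M3 S212
G1 X131.625 Y69.852 F3028
G1 X124.391 Y117.528
G1 X101.871 Y160.649
G00 X91.070 Y19.541
M3 S212
G1 X46.878 Y28.537 F3028
G1 X32.573 Y71.306
G1 X62.460 Y105.079
G1 X106.652 Y96.083
G1 X120.957 Y53.314
G1 X91.070 Y19.541
M5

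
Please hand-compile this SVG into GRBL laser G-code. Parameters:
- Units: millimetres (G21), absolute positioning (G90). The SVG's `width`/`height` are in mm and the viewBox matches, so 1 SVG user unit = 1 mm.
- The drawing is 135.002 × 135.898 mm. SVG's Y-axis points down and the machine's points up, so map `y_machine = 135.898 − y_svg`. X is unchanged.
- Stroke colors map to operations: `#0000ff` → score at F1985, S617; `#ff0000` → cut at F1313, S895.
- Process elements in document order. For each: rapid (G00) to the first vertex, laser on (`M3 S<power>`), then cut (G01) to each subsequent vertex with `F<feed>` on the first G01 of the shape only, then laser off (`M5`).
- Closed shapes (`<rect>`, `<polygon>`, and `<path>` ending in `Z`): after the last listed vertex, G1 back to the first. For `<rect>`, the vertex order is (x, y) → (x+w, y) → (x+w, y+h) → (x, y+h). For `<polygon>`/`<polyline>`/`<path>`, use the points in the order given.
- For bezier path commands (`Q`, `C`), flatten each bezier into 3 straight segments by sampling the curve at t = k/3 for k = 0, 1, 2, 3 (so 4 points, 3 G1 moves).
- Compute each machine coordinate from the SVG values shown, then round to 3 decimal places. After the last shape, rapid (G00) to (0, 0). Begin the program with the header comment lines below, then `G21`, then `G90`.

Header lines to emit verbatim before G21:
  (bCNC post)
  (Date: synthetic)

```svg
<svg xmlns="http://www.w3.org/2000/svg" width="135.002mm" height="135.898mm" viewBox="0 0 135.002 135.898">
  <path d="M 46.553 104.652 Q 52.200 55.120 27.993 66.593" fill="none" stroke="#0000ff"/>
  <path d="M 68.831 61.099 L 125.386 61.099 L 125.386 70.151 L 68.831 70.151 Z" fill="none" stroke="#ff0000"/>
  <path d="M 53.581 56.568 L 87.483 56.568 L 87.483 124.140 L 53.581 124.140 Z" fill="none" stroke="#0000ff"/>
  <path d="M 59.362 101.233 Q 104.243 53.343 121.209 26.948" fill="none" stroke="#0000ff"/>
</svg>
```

(bCNC post)
(Date: synthetic)
G21
G90
G00 X46.553 Y31.246
M3 S617
G01 X47.001 Y57.489 F1985
G01 X40.814 Y70.175
G01 X27.993 Y69.305
M5
G00 X68.831 Y74.799
M3 S895
G01 X125.386 Y74.799 F1313
G01 X125.386 Y65.747
G01 X68.831 Y65.747
G01 X68.831 Y74.799
M5
G00 X53.581 Y79.330
M3 S617
G01 X87.483 Y79.330 F1985
G01 X87.483 Y11.758
G01 X53.581 Y11.758
G01 X53.581 Y79.330
M5
G00 X59.362 Y34.665
M3 S617
G01 X86.181 Y64.203 F1985
G01 X106.797 Y88.965
G01 X121.209 Y108.950
M5
G00 X0.000 Y0.000

viewBox `0 0 135.002 135.898` with mm width/height → 1 unit = 1 mm. Flip: y_m = 135.898 − y_svg.

**Shape 1** — `<path>` quadratic bezier, stroke `#0000ff` → score (S617, F1985). Control points (SVG): P0=(46.553,104.652), P1=(52.200,55.120), P2=(27.993,66.593); sampled at t=k/3. Machine vertices: (46.553,31.246) → (47.001,57.489) → (40.814,70.175) → (27.993,69.305). Open path.

**Shape 2** — `<path>` rectangle, stroke `#ff0000` → cut (S895, F1313). Machine vertices: (68.831,74.799) → (125.386,74.799) → (125.386,65.747) → (68.831,65.747) → (68.831,74.799). Closed: final G1 returns to the first vertex.

**Shape 3** — `<path>` rectangle, stroke `#0000ff` → score (S617, F1985). Machine vertices: (53.581,79.330) → (87.483,79.330) → (87.483,11.758) → (53.581,11.758) → (53.581,79.330). Closed: final G1 returns to the first vertex.

**Shape 4** — `<path>` quadratic bezier, stroke `#0000ff` → score (S617, F1985). Control points (SVG): P0=(59.362,101.233), P1=(104.243,53.343), P2=(121.209,26.948); sampled at t=k/3. Machine vertices: (59.362,34.665) → (86.181,64.203) → (106.797,88.965) → (121.209,108.950). Open path.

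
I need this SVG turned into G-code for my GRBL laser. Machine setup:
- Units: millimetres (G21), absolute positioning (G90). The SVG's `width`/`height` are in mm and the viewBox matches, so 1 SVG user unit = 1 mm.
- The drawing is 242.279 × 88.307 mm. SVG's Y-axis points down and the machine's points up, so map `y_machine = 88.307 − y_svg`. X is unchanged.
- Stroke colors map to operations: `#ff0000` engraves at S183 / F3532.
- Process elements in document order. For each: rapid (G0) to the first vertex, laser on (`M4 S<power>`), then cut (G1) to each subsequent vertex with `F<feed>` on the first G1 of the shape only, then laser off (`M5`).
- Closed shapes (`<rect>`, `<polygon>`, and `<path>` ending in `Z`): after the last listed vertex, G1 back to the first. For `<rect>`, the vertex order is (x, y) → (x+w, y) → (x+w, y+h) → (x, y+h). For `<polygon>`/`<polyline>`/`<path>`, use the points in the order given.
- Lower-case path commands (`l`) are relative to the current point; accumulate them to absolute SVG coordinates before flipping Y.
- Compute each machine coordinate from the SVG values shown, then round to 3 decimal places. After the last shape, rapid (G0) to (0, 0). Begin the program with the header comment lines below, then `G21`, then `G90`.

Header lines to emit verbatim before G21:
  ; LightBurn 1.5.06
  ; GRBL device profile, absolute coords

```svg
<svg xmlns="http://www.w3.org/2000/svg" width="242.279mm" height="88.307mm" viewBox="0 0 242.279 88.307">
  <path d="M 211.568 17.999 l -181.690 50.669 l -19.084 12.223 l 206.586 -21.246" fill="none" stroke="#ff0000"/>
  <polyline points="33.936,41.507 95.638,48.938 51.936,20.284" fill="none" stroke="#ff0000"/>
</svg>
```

; LightBurn 1.5.06
; GRBL device profile, absolute coords
G21
G90
G0 X211.568 Y70.308
M4 S183
G1 X29.878 Y19.639 F3532
G1 X10.794 Y7.416
G1 X217.380 Y28.662
M5
G0 X33.936 Y46.800
M4 S183
G1 X95.638 Y39.369 F3532
G1 X51.936 Y68.023
M5
G0 X0.000 Y0.000

1 u = 1 mm; y_m = 88.307 − y.

[1] `<path>` open polyline, #ff0000→engrave S183 F3532: (211.568,70.308) → (29.878,19.639) → (10.794,7.416) → (217.380,28.662)

[2] `<polyline>` open polyline, #ff0000→engrave S183 F3532: (33.936,46.800) → (95.638,39.369) → (51.936,68.023)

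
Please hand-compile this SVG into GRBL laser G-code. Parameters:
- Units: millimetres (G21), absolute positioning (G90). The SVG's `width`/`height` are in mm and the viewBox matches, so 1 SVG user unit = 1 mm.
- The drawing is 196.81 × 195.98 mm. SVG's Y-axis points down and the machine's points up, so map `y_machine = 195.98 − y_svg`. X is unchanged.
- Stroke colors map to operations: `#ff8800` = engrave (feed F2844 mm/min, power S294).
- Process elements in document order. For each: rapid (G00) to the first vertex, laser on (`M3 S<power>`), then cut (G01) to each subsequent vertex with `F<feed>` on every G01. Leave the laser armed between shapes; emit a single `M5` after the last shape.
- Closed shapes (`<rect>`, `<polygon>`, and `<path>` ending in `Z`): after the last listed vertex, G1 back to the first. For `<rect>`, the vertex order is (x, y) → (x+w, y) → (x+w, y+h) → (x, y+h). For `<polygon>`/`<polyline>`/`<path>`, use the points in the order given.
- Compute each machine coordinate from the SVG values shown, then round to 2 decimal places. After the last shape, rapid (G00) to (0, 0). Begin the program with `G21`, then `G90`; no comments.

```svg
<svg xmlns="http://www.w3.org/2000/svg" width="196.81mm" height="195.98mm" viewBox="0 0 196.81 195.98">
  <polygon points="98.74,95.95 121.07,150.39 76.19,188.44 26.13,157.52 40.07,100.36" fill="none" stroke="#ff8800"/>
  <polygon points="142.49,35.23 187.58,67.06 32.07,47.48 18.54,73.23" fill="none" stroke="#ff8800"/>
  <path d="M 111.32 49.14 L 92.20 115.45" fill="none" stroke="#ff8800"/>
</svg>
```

G21
G90
G00 X98.74 Y100.03
M3 S294
G01 X121.07 Y45.59 F2844
G01 X76.19 Y7.54 F2844
G01 X26.13 Y38.46 F2844
G01 X40.07 Y95.62 F2844
G01 X98.74 Y100.03 F2844
G00 X142.49 Y160.75
M3 S294
G01 X187.58 Y128.92 F2844
G01 X32.07 Y148.50 F2844
G01 X18.54 Y122.75 F2844
G01 X142.49 Y160.75 F2844
G00 X111.32 Y146.84
M3 S294
G01 X92.20 Y80.53 F2844
M5
G00 X0.00 Y0.00

Since the viewBox matches the mm dimensions, user units are millimetres directly. The only transform is the Y-flip y_m = 195.98 − y_svg.

Shape 1 is a regular polygon drawn with `<polygon>`. Its stroke #ff8800 means engrave at S294, F2844. After flipping Y the toolpath is (98.74,100.03) → (121.07,45.59) → (76.19,7.54) → (26.13,38.46) → (40.07,95.62) → (98.74,100.03), returning to the start.

Shape 2 is a closed polygon drawn with `<polygon>`. Its stroke #ff8800 means engrave at S294, F2844. After flipping Y the toolpath is (142.49,160.75) → (187.58,128.92) → (32.07,148.50) → (18.54,122.75) → (142.49,160.75), returning to the start.

Shape 3 is a line segment drawn with `<path>`. Its stroke #ff8800 means engrave at S294, F2844. After flipping Y the toolpath is (111.32,146.84) → (92.20,80.53).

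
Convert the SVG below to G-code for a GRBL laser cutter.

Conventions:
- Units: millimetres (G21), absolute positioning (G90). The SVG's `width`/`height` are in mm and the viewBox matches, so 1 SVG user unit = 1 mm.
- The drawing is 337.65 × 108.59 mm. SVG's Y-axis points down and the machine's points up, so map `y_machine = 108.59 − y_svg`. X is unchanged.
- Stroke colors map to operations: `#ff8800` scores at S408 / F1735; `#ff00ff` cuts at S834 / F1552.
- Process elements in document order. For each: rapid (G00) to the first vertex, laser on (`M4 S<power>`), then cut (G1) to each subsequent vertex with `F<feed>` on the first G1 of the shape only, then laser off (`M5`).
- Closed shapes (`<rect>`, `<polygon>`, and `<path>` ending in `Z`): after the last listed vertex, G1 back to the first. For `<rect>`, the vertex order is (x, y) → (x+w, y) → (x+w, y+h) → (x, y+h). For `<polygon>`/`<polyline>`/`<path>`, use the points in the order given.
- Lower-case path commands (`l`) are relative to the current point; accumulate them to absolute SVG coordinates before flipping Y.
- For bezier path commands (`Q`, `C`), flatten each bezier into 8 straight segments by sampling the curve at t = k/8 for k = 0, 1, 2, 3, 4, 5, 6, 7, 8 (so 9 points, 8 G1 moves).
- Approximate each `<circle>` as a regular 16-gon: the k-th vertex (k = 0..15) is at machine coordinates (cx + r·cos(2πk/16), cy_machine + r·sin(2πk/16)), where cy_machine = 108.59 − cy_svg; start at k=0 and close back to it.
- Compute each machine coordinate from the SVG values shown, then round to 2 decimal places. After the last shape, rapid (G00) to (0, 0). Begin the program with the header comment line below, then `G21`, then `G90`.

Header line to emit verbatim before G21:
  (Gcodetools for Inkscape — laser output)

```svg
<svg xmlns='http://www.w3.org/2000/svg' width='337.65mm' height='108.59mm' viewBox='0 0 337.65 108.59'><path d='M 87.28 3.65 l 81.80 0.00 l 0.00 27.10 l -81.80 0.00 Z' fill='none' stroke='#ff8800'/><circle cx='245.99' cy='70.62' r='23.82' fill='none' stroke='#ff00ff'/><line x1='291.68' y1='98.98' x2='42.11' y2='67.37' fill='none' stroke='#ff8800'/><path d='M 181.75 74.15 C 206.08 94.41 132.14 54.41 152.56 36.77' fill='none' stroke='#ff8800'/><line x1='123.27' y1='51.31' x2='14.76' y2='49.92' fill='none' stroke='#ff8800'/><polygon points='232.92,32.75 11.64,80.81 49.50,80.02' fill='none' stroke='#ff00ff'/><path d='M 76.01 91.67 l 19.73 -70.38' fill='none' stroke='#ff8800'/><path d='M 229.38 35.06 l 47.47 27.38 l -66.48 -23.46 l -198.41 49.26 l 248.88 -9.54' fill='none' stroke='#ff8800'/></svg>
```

1 u = 1 mm; y_m = 108.59 − y.

[1] `<path>` rectangle, #ff8800→score S408 F1735: (87.28,104.94) → (169.08,104.94) → (169.08,77.84) → (87.28,77.84) → (87.28,104.94) (closed)

[2] `<circle>` circle, #ff00ff→cut S834 F1552: (269.81,37.97) → (268.00,47.09) → (262.83,54.81) → (255.11,59.98) → (245.99,61.79) → (236.87,59.98) → (229.15,54.81) → (223.98,47.09) → (222.17,37.97) → (223.98,28.85) → (229.15,21.13) → (236.87,15.96) → (245.99,14.15) → (255.11,15.96) → (262.83,21.13) → (268.00,28.85) → (269.81,37.97) (closed)

[3] `<line>` line segment, #ff8800→score S408 F1735: (291.68,9.61) → (42.11,41.22)

[4] `<path>` cubic bezier, #ff8800→score S408 F1735: (181.75,34.44) → (186.64,29.51) → (184.58,29.25) → (177.82,32.71) → (168.62,38.92) → (159.24,46.90) → (151.93,55.69) → (148.95,64.32) → (152.56,71.82)

[5] `<line>` line segment, #ff8800→score S408 F1735: (123.27,57.28) → (14.76,58.67)

[6] `<polygon>` closed polygon, #ff00ff→cut S834 F1552: (232.92,75.84) → (11.64,27.78) → (49.50,28.57) → (232.92,75.84) (closed)

[7] `<path>` line segment, #ff8800→score S408 F1735: (76.01,16.92) → (95.74,87.30)

[8] `<path>` open polyline, #ff8800→score S408 F1735: (229.38,73.53) → (276.85,46.15) → (210.37,69.61) → (11.96,20.35) → (260.84,29.89)

(Gcodetools for Inkscape — laser output)
G21
G90
G00 X87.28 Y104.94
M4 S408
G1 X169.08 Y104.94 F1735
G1 X169.08 Y77.84
G1 X87.28 Y77.84
G1 X87.28 Y104.94
M5
G00 X269.81 Y37.97
M4 S834
G1 X268.00 Y47.09 F1552
G1 X262.83 Y54.81
G1 X255.11 Y59.98
G1 X245.99 Y61.79
G1 X236.87 Y59.98
G1 X229.15 Y54.81
G1 X223.98 Y47.09
G1 X222.17 Y37.97
G1 X223.98 Y28.85
G1 X229.15 Y21.13
G1 X236.87 Y15.96
G1 X245.99 Y14.15
G1 X255.11 Y15.96
G1 X262.83 Y21.13
G1 X268.00 Y28.85
G1 X269.81 Y37.97
M5
G00 X291.68 Y9.61
M4 S408
G1 X42.11 Y41.22 F1735
M5
G00 X181.75 Y34.44
M4 S408
G1 X186.64 Y29.51 F1735
G1 X184.58 Y29.25
G1 X177.82 Y32.71
G1 X168.62 Y38.92
G1 X159.24 Y46.90
G1 X151.93 Y55.69
G1 X148.95 Y64.32
G1 X152.56 Y71.82
M5
G00 X123.27 Y57.28
M4 S408
G1 X14.76 Y58.67 F1735
M5
G00 X232.92 Y75.84
M4 S834
G1 X11.64 Y27.78 F1552
G1 X49.50 Y28.57
G1 X232.92 Y75.84
M5
G00 X76.01 Y16.92
M4 S408
G1 X95.74 Y87.30 F1735
M5
G00 X229.38 Y73.53
M4 S408
G1 X276.85 Y46.15 F1735
G1 X210.37 Y69.61
G1 X11.96 Y20.35
G1 X260.84 Y29.89
M5
G00 X0.00 Y0.00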